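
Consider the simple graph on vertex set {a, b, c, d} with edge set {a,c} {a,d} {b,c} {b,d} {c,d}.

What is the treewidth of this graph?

2

A width-2 tree decomposition is:
Bags: B1 = {b, c, d}  B2 = {a, c, d}
Tree: B1–B2
Each bag holds 3 vertices, so the decomposition has width 2, which upper-bounds the treewidth. For the lower bound, the 3 vertices {a, c, d} are pairwise adjacent, and any tree decomposition puts a clique entirely inside one bag — forcing width ≥ 2. Combining the bounds, tw(G) = 2.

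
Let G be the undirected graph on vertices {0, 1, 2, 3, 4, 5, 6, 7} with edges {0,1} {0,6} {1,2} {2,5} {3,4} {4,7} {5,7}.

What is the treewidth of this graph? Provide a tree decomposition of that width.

Each bag holds 2 vertices, so the decomposition has width 1, which upper-bounds the treewidth. Any graph with an edge has treewidth ≥ 1, and G has the edge 6–0. Therefore the treewidth is 1.

Treewidth 1.
One such decomposition:
Bags: B1 = {0, 6}  B2 = {0, 1}  B3 = {1, 2}  B4 = {2, 5}  B5 = {5, 7}  B6 = {4, 7}  B7 = {3, 4}
Tree: B1–B2, B2–B3, B3–B4, B4–B5, B5–B6, B6–B7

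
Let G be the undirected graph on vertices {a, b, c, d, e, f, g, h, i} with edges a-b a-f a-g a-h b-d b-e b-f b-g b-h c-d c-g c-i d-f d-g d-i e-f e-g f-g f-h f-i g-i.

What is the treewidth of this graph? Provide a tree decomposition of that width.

Each bag holds 4 vertices, so the decomposition has width 3, which upper-bounds the treewidth. On the other hand G contains the 4-clique {c, d, g, i}. A clique must lie in a single bag of any decomposition, so no decomposition can have width below 3. Therefore the treewidth is 3.

Treewidth 3.
Bags: B1 = {d, f, g, i}  B2 = {b, d, f, g}  B3 = {a, b, f, g}  B4 = {b, e, f, g}  B5 = {c, d, g, i}  B6 = {a, b, f, h}
Tree: B1–B2, B2–B3, B2–B4, B1–B5, B3–B6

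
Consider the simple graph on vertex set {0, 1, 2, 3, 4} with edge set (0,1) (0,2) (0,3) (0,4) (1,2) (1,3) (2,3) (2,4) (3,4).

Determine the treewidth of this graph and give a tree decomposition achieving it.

Each bag holds 4 vertices, so the decomposition has width 3, which upper-bounds the treewidth. On the other hand G contains the 4-clique {0, 1, 2, 3}. A clique must lie in a single bag of any decomposition, so no decomposition can have width below 3. Hence tw(G) = 3 exactly.

Treewidth 3.
One such decomposition:
Bags: B1 = {0, 1, 2, 3}  B2 = {0, 2, 3, 4}
Tree: B1–B2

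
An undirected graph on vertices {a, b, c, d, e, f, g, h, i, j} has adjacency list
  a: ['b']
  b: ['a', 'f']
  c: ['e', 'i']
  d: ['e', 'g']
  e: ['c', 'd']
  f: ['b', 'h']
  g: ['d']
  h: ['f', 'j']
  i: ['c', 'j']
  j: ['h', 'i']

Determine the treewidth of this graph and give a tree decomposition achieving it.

Treewidth 1.
Bags: B1 = {d, g}  B2 = {d, e}  B3 = {c, e}  B4 = {c, i}  B5 = {i, j}  B6 = {h, j}  B7 = {f, h}  B8 = {b, f}  B9 = {a, b}
Tree: B1–B2, B2–B3, B3–B4, B4–B5, B5–B6, B6–B7, B7–B8, B8–B9

The largest bag has 2 vertices, giving width 1; this decomposition certifies tw(G) ≤ 1. Any graph with an edge has treewidth ≥ 1, and G has the edge g–d. Therefore the treewidth is 1.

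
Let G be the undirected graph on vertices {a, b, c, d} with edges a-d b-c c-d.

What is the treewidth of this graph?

A width-1 tree decomposition is:
Bags: B1 = {b, c}  B2 = {c, d}  B3 = {a, d}
Tree: B1–B2, B2–B3
The largest bag has 2 vertices, giving width 1; this decomposition certifies tw(G) ≤ 1. G has an edge, so its treewidth is at least 1. The upper and lower bounds meet at 1, so that is the treewidth.

1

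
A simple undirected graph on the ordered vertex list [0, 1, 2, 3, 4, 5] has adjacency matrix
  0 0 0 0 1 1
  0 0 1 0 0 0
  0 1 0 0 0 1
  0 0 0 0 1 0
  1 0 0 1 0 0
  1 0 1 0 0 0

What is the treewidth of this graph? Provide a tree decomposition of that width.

Treewidth 1.
Bags: B1 = {3, 4}  B2 = {0, 4}  B3 = {0, 5}  B4 = {2, 5}  B5 = {1, 2}
Tree: B1–B2, B2–B3, B3–B4, B4–B5

The largest bag has 2 vertices, giving width 1; this decomposition certifies tw(G) ≤ 1. Any graph with an edge has treewidth ≥ 1, and G has the edge 4–3. The upper and lower bounds meet at 1, so that is the treewidth.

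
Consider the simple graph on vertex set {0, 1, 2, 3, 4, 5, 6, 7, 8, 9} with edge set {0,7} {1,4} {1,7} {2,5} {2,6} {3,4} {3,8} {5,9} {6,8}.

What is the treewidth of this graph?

1

A width-1 tree decomposition is:
Bags: B1 = {5, 9}  B2 = {2, 5}  B3 = {2, 6}  B4 = {6, 8}  B5 = {3, 8}  B6 = {3, 4}  B7 = {1, 4}  B8 = {1, 7}  B9 = {0, 7}
Tree: B1–B2, B2–B3, B3–B4, B4–B5, B5–B6, B6–B7, B7–B8, B8–B9
Each bag holds 2 vertices, so the decomposition has width 1, which upper-bounds the treewidth. Since G has at least one edge (e.g. 9–5), it is not an edgeless graph, so tw(G) ≥ 1. Combining the bounds, tw(G) = 1.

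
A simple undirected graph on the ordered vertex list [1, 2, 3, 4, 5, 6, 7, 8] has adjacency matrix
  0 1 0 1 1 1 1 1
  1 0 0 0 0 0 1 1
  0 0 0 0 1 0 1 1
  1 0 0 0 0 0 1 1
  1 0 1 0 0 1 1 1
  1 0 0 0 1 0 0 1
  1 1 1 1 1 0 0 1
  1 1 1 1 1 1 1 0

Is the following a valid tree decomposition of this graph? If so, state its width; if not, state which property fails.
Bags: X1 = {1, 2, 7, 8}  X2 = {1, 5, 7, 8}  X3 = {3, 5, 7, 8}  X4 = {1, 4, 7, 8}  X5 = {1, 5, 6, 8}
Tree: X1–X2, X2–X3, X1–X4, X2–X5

Every vertex of G appears in some bag (union = {1, 2, 3, 4, 5, 6, 7, 8}); every edge is covered by a bag; and for each vertex v the set of bags containing v is connected in the bag tree. The decomposition is therefore valid. The largest bag has 4 vertices, so the width is 3.

Yes; width 3.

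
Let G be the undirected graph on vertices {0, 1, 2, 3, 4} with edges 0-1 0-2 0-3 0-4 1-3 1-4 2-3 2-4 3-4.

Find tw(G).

A width-3 tree decomposition is:
Bags: B1 = {0, 2, 3, 4}  B2 = {0, 1, 3, 4}
Tree: B1–B2
The largest bag has 4 vertices, giving width 3; this decomposition certifies tw(G) ≤ 3. On the other hand G contains the 4-clique {0, 1, 3, 4}. A clique must lie in a single bag of any decomposition, so no decomposition can have width below 3. Therefore the treewidth is 3.

3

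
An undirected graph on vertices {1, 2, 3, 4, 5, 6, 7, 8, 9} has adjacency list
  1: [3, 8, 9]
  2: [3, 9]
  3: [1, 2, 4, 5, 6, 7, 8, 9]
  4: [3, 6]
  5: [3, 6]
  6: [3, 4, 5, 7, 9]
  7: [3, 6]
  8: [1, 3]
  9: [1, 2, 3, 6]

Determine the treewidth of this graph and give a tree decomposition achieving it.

Treewidth 2.
One such decomposition:
Bags: B1 = {3, 5, 6}  B2 = {3, 6, 9}  B3 = {3, 4, 6}  B4 = {1, 3, 9}  B5 = {2, 3, 9}  B6 = {3, 6, 7}  B7 = {1, 3, 8}
Tree: B1–B2, B1–B3, B2–B4, B4–B5, B3–B6, B4–B7

Every bag has size at most 3, so the width is 3 − 1 = 2 and tw(G) ≤ 2. For the lower bound, the 3 vertices {1, 3, 8} are pairwise adjacent, and any tree decomposition puts a clique entirely inside one bag — forcing width ≥ 2. Hence tw(G) = 2 exactly.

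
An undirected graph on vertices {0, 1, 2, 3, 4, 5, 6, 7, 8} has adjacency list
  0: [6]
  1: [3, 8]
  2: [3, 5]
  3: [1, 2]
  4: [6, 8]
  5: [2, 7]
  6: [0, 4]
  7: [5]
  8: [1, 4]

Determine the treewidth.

1

A width-1 tree decomposition is:
Bags: B1 = {5, 7}  B2 = {2, 5}  B3 = {2, 3}  B4 = {1, 3}  B5 = {1, 8}  B6 = {4, 8}  B7 = {4, 6}  B8 = {0, 6}
Tree: B1–B2, B2–B3, B3–B4, B4–B5, B5–B6, B6–B7, B7–B8
Each bag holds 2 vertices, so the decomposition has width 1, which upper-bounds the treewidth. G has an edge, so its treewidth is at least 1. Hence tw(G) = 1 exactly.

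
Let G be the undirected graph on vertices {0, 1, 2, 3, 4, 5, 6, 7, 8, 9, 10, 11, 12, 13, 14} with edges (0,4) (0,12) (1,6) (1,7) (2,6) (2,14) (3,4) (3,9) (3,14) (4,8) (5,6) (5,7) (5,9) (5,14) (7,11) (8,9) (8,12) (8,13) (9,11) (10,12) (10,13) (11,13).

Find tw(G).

A width-3 tree decomposition is:
Bags: B1 = {0, 4, 10, 12}  B2 = {4, 8, 10, 12}  B3 = {4, 8, 10, 13}  B4 = {3, 4, 8, 13}  B5 = {3, 8, 9, 13}  B6 = {3, 9, 11, 13}  B7 = {3, 9, 11, 14}  B8 = {5, 9, 11, 14}  B9 = {5, 7, 11, 14}  B10 = {2, 5, 7, 14}  B11 = {2, 5, 6, 7}  B12 = {1, 2, 6, 7}
Tree: B1–B2, B2–B3, B3–B4, B4–B5, B5–B6, B6–B7, B7–B8, B8–B9, B9–B10, B10–B11, B11–B12
Each bag holds 4 vertices, so the decomposition has width 3, which upper-bounds the treewidth. For the lower bound: the 4 vertex sets {0,10,12}, {4}, {8}, {3,9,11,13} are disjoint, each induces a connected subgraph, and every pair is joined by at least one edge of G. Contracting each set to a single vertex therefore yields K_{4} as a minor, and since treewidth is minor-monotone, tw(G) ≥ tw(K_{4}) = 3. The upper and lower bounds meet at 3, so that is the treewidth.

3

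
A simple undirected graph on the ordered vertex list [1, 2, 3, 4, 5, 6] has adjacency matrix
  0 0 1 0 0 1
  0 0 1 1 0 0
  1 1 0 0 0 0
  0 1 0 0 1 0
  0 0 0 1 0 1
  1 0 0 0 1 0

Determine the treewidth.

2

A width-2 tree decomposition is:
Bags: B1 = {4, 5, 6}  B2 = {2, 4, 6}  B3 = {2, 3, 6}  B4 = {1, 3, 6}
Tree: B1–B2, B2–B3, B3–B4
The largest bag has 3 vertices, giving width 2; this decomposition certifies tw(G) ≤ 2. The edges 6–5–4–2–3–1–6 form a cycle, so G is not a tree and its treewidth is at least 2. Hence tw(G) = 2 exactly.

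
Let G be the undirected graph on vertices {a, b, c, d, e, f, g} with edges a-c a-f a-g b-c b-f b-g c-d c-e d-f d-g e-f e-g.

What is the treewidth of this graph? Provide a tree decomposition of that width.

Treewidth 3.
One optimal decomposition is:
Bags: B1 = {c, e, f, g}  B2 = {a, c, f, g}  B3 = {c, d, f, g}  B4 = {b, c, f, g}
Tree: B1–B2, B2–B3, B3–B4

Every bag has size at most 4, so the width is 4 − 1 = 3 and tw(G) ≤ 3. For the lower bound: the 4 vertex sets {e,g}, {a,c}, {f}, {d} are disjoint, each induces a connected subgraph, and every pair is joined by at least one edge of G. Contracting each set to a single vertex therefore yields K_{4} as a minor, and since treewidth is minor-monotone, tw(G) ≥ tw(K_{4}) = 3. The upper and lower bounds meet at 3, so that is the treewidth.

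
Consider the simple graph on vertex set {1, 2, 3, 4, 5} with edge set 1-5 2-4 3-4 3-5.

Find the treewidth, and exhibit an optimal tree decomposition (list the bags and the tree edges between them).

Treewidth 1.
One optimal decomposition is:
Bags: B1 = {1, 5}  B2 = {3, 5}  B3 = {3, 4}  B4 = {2, 4}
Tree: B1–B2, B2–B3, B3–B4

The largest bag has 2 vertices, giving width 1; this decomposition certifies tw(G) ≤ 1. Any graph with an edge has treewidth ≥ 1, and G has the edge 1–5. Therefore the treewidth is 1.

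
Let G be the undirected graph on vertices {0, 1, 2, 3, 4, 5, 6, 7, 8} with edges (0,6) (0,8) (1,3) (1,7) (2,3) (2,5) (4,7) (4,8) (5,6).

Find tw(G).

A width-2 tree decomposition is:
Bags: B1 = {2, 5, 6}  B2 = {2, 3, 6}  B3 = {1, 3, 6}  B4 = {1, 6, 7}  B5 = {4, 6, 7}  B6 = {4, 6, 8}  B7 = {0, 6, 8}
Tree: B1–B2, B2–B3, B3–B4, B4–B5, B5–B6, B6–B7
The largest bag has 3 vertices, giving width 2; this decomposition certifies tw(G) ≤ 2. Since 6–5–2–3–1–7–4–8–0–6 is a cycle in G, G is not acyclic. Forests are exactly the graphs of treewidth ≤ 1, so tw(G) ≥ 2. Hence tw(G) = 2 exactly.

2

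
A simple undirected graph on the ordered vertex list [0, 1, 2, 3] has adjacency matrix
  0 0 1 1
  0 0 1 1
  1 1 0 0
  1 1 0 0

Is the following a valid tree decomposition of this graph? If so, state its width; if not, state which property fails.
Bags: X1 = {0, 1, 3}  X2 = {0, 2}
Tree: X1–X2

No — edge (1,2) lies in no bag.

A tree decomposition must satisfy three properties: every vertex lies in some bag; for every edge, both endpoints lie together in some bag; and for every vertex, the bags containing it form a connected subtree. Here edge (1,2) lies in no bag, so the decomposition is invalid.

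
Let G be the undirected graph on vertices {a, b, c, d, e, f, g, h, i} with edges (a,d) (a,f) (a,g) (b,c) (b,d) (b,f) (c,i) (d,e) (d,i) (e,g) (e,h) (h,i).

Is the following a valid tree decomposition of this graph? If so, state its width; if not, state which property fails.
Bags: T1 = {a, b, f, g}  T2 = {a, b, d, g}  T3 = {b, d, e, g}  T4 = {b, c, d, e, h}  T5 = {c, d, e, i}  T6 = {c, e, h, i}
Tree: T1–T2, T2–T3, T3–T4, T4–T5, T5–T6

A tree decomposition must satisfy three properties: every vertex lies in some bag; for every edge, both endpoints lie together in some bag; and for every vertex, the bags containing it form a connected subtree. Here bags containing vertex h are not connected in the tree, so the decomposition is invalid.

No — bags containing vertex h are not connected in the tree.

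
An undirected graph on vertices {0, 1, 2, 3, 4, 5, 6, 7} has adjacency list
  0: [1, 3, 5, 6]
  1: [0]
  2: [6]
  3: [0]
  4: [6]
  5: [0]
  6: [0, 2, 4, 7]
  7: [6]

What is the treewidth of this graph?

1

A width-1 tree decomposition is:
Bags: B1 = {0, 6}  B2 = {2, 6}  B3 = {6, 7}  B4 = {0, 5}  B5 = {4, 6}  B6 = {0, 3}  B7 = {0, 1}
Tree: B1–B2, B1–B3, B1–B4, B1–B5, B4–B6, B6–B7
Each bag holds 2 vertices, so the decomposition has width 1, which upper-bounds the treewidth. G has an edge, so its treewidth is at least 1. Therefore the treewidth is 1.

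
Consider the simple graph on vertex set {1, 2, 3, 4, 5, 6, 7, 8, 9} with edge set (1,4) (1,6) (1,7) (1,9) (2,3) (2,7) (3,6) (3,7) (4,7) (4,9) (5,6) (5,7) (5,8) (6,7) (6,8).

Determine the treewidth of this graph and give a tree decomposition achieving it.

Each bag holds 3 vertices, so the decomposition has width 2, which upper-bounds the treewidth. For the lower bound, the 3 vertices {5, 6, 8} are pairwise adjacent, and any tree decomposition puts a clique entirely inside one bag — forcing width ≥ 2. Therefore the treewidth is 2.

Treewidth 2.
One optimal decomposition is:
Bags: B1 = {1, 6, 7}  B2 = {5, 6, 7}  B3 = {3, 6, 7}  B4 = {5, 6, 8}  B5 = {2, 3, 7}  B6 = {1, 4, 7}  B7 = {1, 4, 9}
Tree: B1–B2, B1–B3, B2–B4, B3–B5, B1–B6, B6–B7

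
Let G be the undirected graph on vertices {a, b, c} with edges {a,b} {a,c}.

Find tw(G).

1

A width-1 tree decomposition is:
Bags: B1 = {a, c}  B2 = {a, b}
Tree: B1–B2
The largest bag has 2 vertices, giving width 1; this decomposition certifies tw(G) ≤ 1. G has an edge, so its treewidth is at least 1. Combining the bounds, tw(G) = 1.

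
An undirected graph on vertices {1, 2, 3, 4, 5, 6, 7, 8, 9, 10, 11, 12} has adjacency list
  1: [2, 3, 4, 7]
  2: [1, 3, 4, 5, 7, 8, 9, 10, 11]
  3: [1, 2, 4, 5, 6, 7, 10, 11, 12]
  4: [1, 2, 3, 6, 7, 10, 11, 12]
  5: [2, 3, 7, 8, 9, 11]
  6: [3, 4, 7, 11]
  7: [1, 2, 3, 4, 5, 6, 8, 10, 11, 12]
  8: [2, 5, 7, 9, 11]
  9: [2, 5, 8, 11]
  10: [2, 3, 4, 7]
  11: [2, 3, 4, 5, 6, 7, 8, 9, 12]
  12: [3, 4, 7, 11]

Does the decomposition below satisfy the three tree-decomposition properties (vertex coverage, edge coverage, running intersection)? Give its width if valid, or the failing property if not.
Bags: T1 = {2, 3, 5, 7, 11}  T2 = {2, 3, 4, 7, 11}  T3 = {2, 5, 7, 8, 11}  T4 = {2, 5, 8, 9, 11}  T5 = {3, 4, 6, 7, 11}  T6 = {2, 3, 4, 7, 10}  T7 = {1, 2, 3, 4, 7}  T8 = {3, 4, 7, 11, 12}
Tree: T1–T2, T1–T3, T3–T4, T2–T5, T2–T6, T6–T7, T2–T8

Yes; width 4.

Vertex coverage: the bags together contain {1, 2, 3, 4, 5, 6, 7, 8, 9, 10, 11, 12}, the full vertex set. Edge coverage: each edge of G has both endpoints in at least one bag. Running intersection: for every vertex, the bags containing it form a connected subtree. All three properties hold, so this is a valid tree decomposition of width max|bag| − 1 = 4, and hence tw(G) ≤ 4.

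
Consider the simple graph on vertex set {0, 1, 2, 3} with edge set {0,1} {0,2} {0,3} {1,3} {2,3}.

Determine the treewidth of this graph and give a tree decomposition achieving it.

Treewidth 2.
Bags: B1 = {0, 1, 3}  B2 = {0, 2, 3}
Tree: B1–B2

Each bag holds 3 vertices, so the decomposition has width 2, which upper-bounds the treewidth. On the other hand G contains the 3-clique {0, 1, 3}. A clique must lie in a single bag of any decomposition, so no decomposition can have width below 2. Hence tw(G) = 2 exactly.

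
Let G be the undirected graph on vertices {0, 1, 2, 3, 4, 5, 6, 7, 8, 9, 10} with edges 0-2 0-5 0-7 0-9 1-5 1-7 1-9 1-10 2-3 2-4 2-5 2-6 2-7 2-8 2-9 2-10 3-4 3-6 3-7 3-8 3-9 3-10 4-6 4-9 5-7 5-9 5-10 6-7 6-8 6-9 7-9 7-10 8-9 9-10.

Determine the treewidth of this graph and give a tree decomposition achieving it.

Treewidth 4.
Bags: B1 = {1, 5, 7, 9, 10}  B2 = {2, 5, 7, 9, 10}  B3 = {2, 3, 7, 9, 10}  B4 = {2, 3, 6, 7, 9}  B5 = {0, 2, 5, 7, 9}  B6 = {2, 3, 6, 8, 9}  B7 = {2, 3, 4, 6, 9}
Tree: B1–B2, B2–B3, B3–B4, B2–B5, B4–B6, B4–B7

Every bag has size at most 5, so the width is 5 − 1 = 4 and tw(G) ≤ 4. Conversely, {1, 5, 7, 9, 10} is a clique of size 5, and the vertices of any clique must share a bag in every tree decomposition; so some bag has ≥ 5 vertices and tw(G) ≥ 4. The upper and lower bounds meet at 4, so that is the treewidth.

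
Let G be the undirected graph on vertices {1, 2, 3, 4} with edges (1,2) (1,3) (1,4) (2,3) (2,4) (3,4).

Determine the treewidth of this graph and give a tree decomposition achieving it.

Treewidth 3.
Bags: B1 = {1, 2, 3, 4}
Tree: (single bag)

With just one bag of size 4, the width is 4 − 1 = 3, so tw(G) ≤ 3. On the other hand G contains the 4-clique {1, 2, 3, 4}. A clique must lie in a single bag of any decomposition, so no decomposition can have width below 3. The upper and lower bounds meet at 3, so that is the treewidth.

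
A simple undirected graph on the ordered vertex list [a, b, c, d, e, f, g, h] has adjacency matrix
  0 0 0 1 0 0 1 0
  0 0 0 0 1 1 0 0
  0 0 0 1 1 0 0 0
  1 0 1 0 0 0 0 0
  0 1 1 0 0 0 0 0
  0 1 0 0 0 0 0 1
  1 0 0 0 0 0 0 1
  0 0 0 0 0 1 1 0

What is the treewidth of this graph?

A width-2 tree decomposition is:
Bags: B1 = {b, e, f}  B2 = {e, f, h}  B3 = {e, g, h}  B4 = {a, e, g}  B5 = {a, d, e}  B6 = {c, d, e}
Tree: B1–B2, B2–B3, B3–B4, B4–B5, B5–B6
Every bag has size at most 3, so the width is 3 − 1 = 2 and tw(G) ≤ 2. For the lower bound, G contains the cycle e–b–f–h–g–a–d–c–e, so G is not a forest; only forests have treewidth ≤ 1, hence tw(G) ≥ 2. Therefore the treewidth is 2.

2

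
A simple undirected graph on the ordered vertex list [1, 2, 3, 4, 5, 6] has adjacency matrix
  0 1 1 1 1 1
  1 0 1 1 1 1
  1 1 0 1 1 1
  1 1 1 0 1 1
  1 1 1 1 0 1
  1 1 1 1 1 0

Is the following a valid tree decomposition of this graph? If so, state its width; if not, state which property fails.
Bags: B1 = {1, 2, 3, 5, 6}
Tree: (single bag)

No — vertex 4 appears in no bag.

A tree decomposition must satisfy three properties: every vertex lies in some bag; for every edge, both endpoints lie together in some bag; and for every vertex, the bags containing it form a connected subtree. Here vertex 4 appears in no bag, so the decomposition is invalid.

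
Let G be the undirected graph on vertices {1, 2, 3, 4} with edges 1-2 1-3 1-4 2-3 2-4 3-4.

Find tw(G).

3

A width-3 tree decomposition is:
Bags: B1 = {1, 2, 3, 4}
Tree: (single bag)
A single bag containing all 4 vertices is trivially a valid decomposition of width 3. For the lower bound, the 4 vertices {1, 2, 3, 4} are pairwise adjacent, and any tree decomposition puts a clique entirely inside one bag — forcing width ≥ 3. Combining the bounds, tw(G) = 3.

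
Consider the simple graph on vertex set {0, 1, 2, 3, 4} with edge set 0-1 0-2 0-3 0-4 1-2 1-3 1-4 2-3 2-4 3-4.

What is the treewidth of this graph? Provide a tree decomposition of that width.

Treewidth 4.
One optimal decomposition is:
Bags: B1 = {0, 1, 2, 3, 4}
Tree: (single bag)

A single bag containing all 5 vertices is trivially a valid decomposition of width 4. Conversely, {0, 1, 2, 3, 4} is a clique of size 5, and the vertices of any clique must share a bag in every tree decomposition; so some bag has ≥ 5 vertices and tw(G) ≥ 4. Therefore the treewidth is 4.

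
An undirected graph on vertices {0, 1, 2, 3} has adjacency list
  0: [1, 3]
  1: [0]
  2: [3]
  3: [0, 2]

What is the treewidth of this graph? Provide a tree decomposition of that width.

Treewidth 1.
One such decomposition:
Bags: B1 = {0, 3}  B2 = {2, 3}  B3 = {0, 1}
Tree: B1–B2, B1–B3

Each bag holds 2 vertices, so the decomposition has width 1, which upper-bounds the treewidth. Since G has at least one edge (e.g. 0–3), it is not an edgeless graph, so tw(G) ≥ 1. Therefore the treewidth is 1.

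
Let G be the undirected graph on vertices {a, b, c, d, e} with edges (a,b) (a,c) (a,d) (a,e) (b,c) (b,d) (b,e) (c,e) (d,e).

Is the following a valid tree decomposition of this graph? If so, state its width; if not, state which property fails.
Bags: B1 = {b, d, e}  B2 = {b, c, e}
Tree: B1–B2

No — vertex a appears in no bag.

A tree decomposition must satisfy three properties: every vertex lies in some bag; for every edge, both endpoints lie together in some bag; and for every vertex, the bags containing it form a connected subtree. Here vertex a appears in no bag, so the decomposition is invalid.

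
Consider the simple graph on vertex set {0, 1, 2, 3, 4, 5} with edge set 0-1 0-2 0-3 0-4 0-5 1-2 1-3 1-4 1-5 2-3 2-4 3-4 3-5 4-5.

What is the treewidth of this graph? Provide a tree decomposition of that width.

Every bag has size at most 5, so the width is 5 − 1 = 4 and tw(G) ≤ 4. For the lower bound, the 5 vertices {0, 1, 2, 3, 4} are pairwise adjacent, and any tree decomposition puts a clique entirely inside one bag — forcing width ≥ 4. Combining the bounds, tw(G) = 4.

Treewidth 4.
One such decomposition:
Bags: B1 = {0, 1, 3, 4, 5}  B2 = {0, 1, 2, 3, 4}
Tree: B1–B2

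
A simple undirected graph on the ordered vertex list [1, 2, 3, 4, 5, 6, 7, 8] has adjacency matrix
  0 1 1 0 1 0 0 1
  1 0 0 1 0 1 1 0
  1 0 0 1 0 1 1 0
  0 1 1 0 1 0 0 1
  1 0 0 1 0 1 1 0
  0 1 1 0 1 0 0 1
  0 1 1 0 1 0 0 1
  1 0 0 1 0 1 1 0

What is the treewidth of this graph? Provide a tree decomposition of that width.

Treewidth 4.
Bags: B1 = {2, 3, 5, 7, 8}  B2 = {1, 2, 3, 5, 8}  B3 = {2, 3, 5, 6, 8}  B4 = {2, 3, 4, 5, 8}
Tree: B1–B2, B2–B3, B3–B4

Each bag holds 5 vertices, so the decomposition has width 4, which upper-bounds the treewidth. For the lower bound: the 5 vertex sets {2,7}, {1,8}, {5,6}, {3}, {4} are disjoint, each induces a connected subgraph, and every pair is joined by at least one edge of G. Contracting each set to a single vertex therefore yields K_{5} as a minor, and since treewidth is minor-monotone, tw(G) ≥ tw(K_{5}) = 4. Therefore the treewidth is 4.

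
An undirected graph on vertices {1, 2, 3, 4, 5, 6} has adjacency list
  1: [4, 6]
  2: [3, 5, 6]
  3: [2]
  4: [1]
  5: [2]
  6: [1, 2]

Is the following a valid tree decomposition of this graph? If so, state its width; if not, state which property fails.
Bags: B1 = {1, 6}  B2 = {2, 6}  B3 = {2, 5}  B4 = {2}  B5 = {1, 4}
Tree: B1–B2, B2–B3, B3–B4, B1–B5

A tree decomposition must satisfy three properties: every vertex lies in some bag; for every edge, both endpoints lie together in some bag; and for every vertex, the bags containing it form a connected subtree. Here vertex 3 appears in no bag, so the decomposition is invalid.

No — vertex 3 appears in no bag.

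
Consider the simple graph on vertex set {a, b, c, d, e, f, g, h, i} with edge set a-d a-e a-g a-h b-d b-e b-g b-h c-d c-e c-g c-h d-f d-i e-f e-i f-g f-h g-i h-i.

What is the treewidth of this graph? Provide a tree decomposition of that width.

Every bag has size at most 5, so the width is 5 − 1 = 4 and tw(G) ≤ 4. For the lower bound: the 5 vertex sets {d,i}, {f,h}, {b,e}, {g}, {c} are disjoint, each induces a connected subgraph, and every pair is joined by at least one edge of G. Contracting each set to a single vertex therefore yields K_{5} as a minor, and since treewidth is minor-monotone, tw(G) ≥ tw(K_{5}) = 4. The upper and lower bounds meet at 4, so that is the treewidth.

Treewidth 4.
Bags: B1 = {d, e, g, h, i}  B2 = {d, e, f, g, h}  B3 = {b, d, e, g, h}  B4 = {c, d, e, g, h}  B5 = {a, d, e, g, h}
Tree: B1–B2, B2–B3, B3–B4, B4–B5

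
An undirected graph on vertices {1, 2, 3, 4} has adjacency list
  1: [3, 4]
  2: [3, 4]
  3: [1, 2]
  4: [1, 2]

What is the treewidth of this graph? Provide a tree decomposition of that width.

The largest bag has 3 vertices, giving width 2; this decomposition certifies tw(G) ≤ 2. The edges 1–4–2–3–1 form a cycle, so G is not a tree and its treewidth is at least 2. Combining the bounds, tw(G) = 2.

Treewidth 2.
Bags: B1 = {1, 2, 4}  B2 = {1, 2, 3}
Tree: B1–B2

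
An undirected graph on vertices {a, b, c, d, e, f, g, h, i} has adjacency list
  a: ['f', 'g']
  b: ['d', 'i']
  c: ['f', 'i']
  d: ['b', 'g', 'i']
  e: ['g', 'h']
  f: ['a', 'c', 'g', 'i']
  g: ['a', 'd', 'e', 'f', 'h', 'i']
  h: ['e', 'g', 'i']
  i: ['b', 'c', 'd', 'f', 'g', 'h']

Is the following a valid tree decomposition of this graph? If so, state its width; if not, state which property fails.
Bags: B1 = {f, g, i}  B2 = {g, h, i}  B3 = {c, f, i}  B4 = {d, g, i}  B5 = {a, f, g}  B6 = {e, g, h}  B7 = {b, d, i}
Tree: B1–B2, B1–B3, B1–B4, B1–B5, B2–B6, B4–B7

Yes; width 2.

Every vertex of G appears in some bag (union = {a, b, c, d, e, f, g, h, i}); every edge is covered by a bag; and for each vertex v the set of bags containing v is connected in the bag tree. The decomposition is therefore valid. The largest bag has 3 vertices, so the width is 2.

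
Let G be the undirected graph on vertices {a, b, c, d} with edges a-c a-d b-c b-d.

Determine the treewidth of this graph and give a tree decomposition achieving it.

Every bag has size at most 3, so the width is 3 − 1 = 2 and tw(G) ≤ 2. For the lower bound, G contains the cycle a–c–b–d–a, so G is not a forest; only forests have treewidth ≤ 1, hence tw(G) ≥ 2. The upper and lower bounds meet at 2, so that is the treewidth.

Treewidth 2.
One such decomposition:
Bags: B1 = {a, b, c}  B2 = {a, b, d}
Tree: B1–B2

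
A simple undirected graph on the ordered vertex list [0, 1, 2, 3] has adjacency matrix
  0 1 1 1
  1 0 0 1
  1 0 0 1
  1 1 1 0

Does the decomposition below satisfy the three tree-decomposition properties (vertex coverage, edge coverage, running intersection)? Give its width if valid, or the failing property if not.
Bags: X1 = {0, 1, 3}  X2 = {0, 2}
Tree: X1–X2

No — edge (3,2) lies in no bag.

A tree decomposition must satisfy three properties: every vertex lies in some bag; for every edge, both endpoints lie together in some bag; and for every vertex, the bags containing it form a connected subtree. Here edge (3,2) lies in no bag, so the decomposition is invalid.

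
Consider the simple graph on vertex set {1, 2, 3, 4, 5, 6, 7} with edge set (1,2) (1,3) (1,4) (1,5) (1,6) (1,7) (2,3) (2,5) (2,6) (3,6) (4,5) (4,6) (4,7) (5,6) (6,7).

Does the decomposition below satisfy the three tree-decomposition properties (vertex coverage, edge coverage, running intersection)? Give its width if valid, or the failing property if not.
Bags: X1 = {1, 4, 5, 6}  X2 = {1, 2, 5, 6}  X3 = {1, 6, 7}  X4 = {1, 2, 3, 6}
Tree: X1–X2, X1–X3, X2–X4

A tree decomposition must satisfy three properties: every vertex lies in some bag; for every edge, both endpoints lie together in some bag; and for every vertex, the bags containing it form a connected subtree. Here edge (4,7) lies in no bag, so the decomposition is invalid.

No — edge (4,7) lies in no bag.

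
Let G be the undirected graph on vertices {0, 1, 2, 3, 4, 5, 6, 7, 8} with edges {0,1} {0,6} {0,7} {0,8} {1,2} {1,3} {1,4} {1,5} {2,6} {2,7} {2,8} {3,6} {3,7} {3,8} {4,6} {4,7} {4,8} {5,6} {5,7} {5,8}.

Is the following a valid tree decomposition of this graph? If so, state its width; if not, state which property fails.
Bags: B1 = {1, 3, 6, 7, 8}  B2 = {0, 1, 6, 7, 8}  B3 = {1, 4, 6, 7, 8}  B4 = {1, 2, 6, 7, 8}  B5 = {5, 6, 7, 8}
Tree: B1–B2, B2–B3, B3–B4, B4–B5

No — edge (1,5) lies in no bag.

A tree decomposition must satisfy three properties: every vertex lies in some bag; for every edge, both endpoints lie together in some bag; and for every vertex, the bags containing it form a connected subtree. Here edge (1,5) lies in no bag, so the decomposition is invalid.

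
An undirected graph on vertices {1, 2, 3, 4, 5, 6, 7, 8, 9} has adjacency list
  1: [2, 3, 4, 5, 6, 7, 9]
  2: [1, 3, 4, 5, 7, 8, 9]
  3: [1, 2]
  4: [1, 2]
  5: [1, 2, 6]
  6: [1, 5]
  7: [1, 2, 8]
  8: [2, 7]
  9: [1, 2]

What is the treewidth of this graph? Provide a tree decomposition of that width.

Treewidth 2.
One such decomposition:
Bags: B1 = {1, 2, 7}  B2 = {1, 2, 3}  B3 = {1, 2, 4}  B4 = {1, 2, 5}  B5 = {2, 7, 8}  B6 = {1, 2, 9}  B7 = {1, 5, 6}
Tree: B1–B2, B1–B3, B3–B4, B1–B5, B4–B6, B4–B7

The largest bag has 3 vertices, giving width 2; this decomposition certifies tw(G) ≤ 2. Conversely, {2, 7, 8} is a clique of size 3, and the vertices of any clique must share a bag in every tree decomposition; so some bag has ≥ 3 vertices and tw(G) ≥ 2. The upper and lower bounds meet at 2, so that is the treewidth.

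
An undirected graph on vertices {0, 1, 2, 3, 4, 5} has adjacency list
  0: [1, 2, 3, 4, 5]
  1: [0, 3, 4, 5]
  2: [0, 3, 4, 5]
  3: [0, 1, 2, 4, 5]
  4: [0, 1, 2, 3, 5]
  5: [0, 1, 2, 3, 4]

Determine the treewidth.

4

A width-4 tree decomposition is:
Bags: B1 = {0, 2, 3, 4, 5}  B2 = {0, 1, 3, 4, 5}
Tree: B1–B2
Each bag holds 5 vertices, so the decomposition has width 4, which upper-bounds the treewidth. Conversely, {0, 1, 3, 4, 5} is a clique of size 5, and the vertices of any clique must share a bag in every tree decomposition; so some bag has ≥ 5 vertices and tw(G) ≥ 4. Combining the bounds, tw(G) = 4.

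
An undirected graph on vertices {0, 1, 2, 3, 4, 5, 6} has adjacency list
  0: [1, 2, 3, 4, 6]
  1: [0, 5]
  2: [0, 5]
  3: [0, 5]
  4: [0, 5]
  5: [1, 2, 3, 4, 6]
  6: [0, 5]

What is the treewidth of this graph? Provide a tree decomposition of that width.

Treewidth 2.
Bags: B1 = {0, 2, 5}  B2 = {0, 4, 5}  B3 = {0, 1, 5}  B4 = {0, 3, 5}  B5 = {0, 5, 6}
Tree: B1–B2, B2–B3, B3–B4, B4–B5

The largest bag has 3 vertices, giving width 2; this decomposition certifies tw(G) ≤ 2. For the lower bound, G contains the cycle 5–2–0–4–5, so G is not a forest; only forests have treewidth ≤ 1, hence tw(G) ≥ 2. Combining the bounds, tw(G) = 2.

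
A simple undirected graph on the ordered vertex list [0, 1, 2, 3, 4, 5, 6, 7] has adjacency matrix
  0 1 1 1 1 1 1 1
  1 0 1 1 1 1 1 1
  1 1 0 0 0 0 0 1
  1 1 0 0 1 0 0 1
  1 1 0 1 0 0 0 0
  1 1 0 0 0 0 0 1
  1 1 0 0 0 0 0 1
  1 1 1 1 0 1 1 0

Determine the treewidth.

A width-3 tree decomposition is:
Bags: B1 = {0, 1, 6, 7}  B2 = {0, 1, 2, 7}  B3 = {0, 1, 3, 7}  B4 = {0, 1, 5, 7}  B5 = {0, 1, 3, 4}
Tree: B1–B2, B2–B3, B1–B4, B3–B5
The largest bag has 4 vertices, giving width 3; this decomposition certifies tw(G) ≤ 3. For the lower bound, the 4 vertices {0, 1, 3, 4} are pairwise adjacent, and any tree decomposition puts a clique entirely inside one bag — forcing width ≥ 3. Therefore the treewidth is 3.

3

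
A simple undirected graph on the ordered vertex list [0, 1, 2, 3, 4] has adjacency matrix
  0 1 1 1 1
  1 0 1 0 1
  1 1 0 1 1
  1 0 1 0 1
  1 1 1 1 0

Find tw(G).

A width-3 tree decomposition is:
Bags: B1 = {0, 1, 2, 4}  B2 = {0, 2, 3, 4}
Tree: B1–B2
Each bag holds 4 vertices, so the decomposition has width 3, which upper-bounds the treewidth. Conversely, {0, 1, 2, 4} is a clique of size 4, and the vertices of any clique must share a bag in every tree decomposition; so some bag has ≥ 4 vertices and tw(G) ≥ 3. The upper and lower bounds meet at 3, so that is the treewidth.

3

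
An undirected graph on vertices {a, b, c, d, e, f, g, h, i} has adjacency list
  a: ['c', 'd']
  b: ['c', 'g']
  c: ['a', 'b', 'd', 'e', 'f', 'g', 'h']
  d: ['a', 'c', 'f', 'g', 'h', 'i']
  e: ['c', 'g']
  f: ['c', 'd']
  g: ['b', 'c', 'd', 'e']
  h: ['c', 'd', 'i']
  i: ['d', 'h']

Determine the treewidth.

2

A width-2 tree decomposition is:
Bags: B1 = {d, h, i}  B2 = {c, d, h}  B3 = {c, d, g}  B4 = {c, d, f}  B5 = {b, c, g}  B6 = {c, e, g}  B7 = {a, c, d}
Tree: B1–B2, B2–B3, B3–B4, B3–B5, B5–B6, B3–B7
Each bag holds 3 vertices, so the decomposition has width 2, which upper-bounds the treewidth. On the other hand G contains the 3-clique {c, d, g}. A clique must lie in a single bag of any decomposition, so no decomposition can have width below 2. Combining the bounds, tw(G) = 2.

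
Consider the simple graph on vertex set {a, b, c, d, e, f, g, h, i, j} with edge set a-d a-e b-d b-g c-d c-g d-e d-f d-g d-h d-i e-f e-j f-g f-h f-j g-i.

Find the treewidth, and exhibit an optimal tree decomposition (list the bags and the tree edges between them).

Treewidth 2.
One optimal decomposition is:
Bags: B1 = {b, d, g}  B2 = {d, f, g}  B3 = {d, g, i}  B4 = {c, d, g}  B5 = {d, e, f}  B6 = {e, f, j}  B7 = {a, d, e}  B8 = {d, f, h}
Tree: B1–B2, B1–B3, B2–B4, B2–B5, B5–B6, B5–B7, B2–B8

Each bag holds 3 vertices, so the decomposition has width 2, which upper-bounds the treewidth. On the other hand G contains the 3-clique {c, d, g}. A clique must lie in a single bag of any decomposition, so no decomposition can have width below 2. Combining the bounds, tw(G) = 2.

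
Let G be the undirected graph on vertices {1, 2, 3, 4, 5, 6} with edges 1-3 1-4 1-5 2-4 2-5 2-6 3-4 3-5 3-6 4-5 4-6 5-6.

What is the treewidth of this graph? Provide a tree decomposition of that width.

Treewidth 3.
Bags: B1 = {3, 4, 5, 6}  B2 = {2, 4, 5, 6}  B3 = {1, 3, 4, 5}
Tree: B1–B2, B1–B3

Each bag holds 4 vertices, so the decomposition has width 3, which upper-bounds the treewidth. On the other hand G contains the 4-clique {2, 4, 5, 6}. A clique must lie in a single bag of any decomposition, so no decomposition can have width below 3. The upper and lower bounds meet at 3, so that is the treewidth.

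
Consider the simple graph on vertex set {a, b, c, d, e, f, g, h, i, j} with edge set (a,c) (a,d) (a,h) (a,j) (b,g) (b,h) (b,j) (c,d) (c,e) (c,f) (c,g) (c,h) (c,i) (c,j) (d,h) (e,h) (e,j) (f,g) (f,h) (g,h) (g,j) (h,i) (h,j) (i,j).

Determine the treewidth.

A width-3 tree decomposition is:
Bags: B1 = {a, c, d, h}  B2 = {a, c, h, j}  B3 = {c, h, i, j}  B4 = {c, g, h, j}  B5 = {c, e, h, j}  B6 = {b, g, h, j}  B7 = {c, f, g, h}
Tree: B1–B2, B2–B3, B2–B4, B2–B5, B4–B6, B4–B7
The largest bag has 4 vertices, giving width 3; this decomposition certifies tw(G) ≤ 3. Conversely, {a, c, d, h} is a clique of size 4, and the vertices of any clique must share a bag in every tree decomposition; so some bag has ≥ 4 vertices and tw(G) ≥ 3. Combining the bounds, tw(G) = 3.

3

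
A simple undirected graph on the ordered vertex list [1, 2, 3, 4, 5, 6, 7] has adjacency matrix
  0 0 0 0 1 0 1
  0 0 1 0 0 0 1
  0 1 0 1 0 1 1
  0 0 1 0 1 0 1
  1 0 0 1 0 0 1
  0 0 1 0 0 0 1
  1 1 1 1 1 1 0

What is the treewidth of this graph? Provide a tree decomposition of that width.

The largest bag has 3 vertices, giving width 2; this decomposition certifies tw(G) ≤ 2. Conversely, {1, 5, 7} is a clique of size 3, and the vertices of any clique must share a bag in every tree decomposition; so some bag has ≥ 3 vertices and tw(G) ≥ 2. Therefore the treewidth is 2.

Treewidth 2.
One optimal decomposition is:
Bags: B1 = {2, 3, 7}  B2 = {3, 4, 7}  B3 = {3, 6, 7}  B4 = {4, 5, 7}  B5 = {1, 5, 7}
Tree: B1–B2, B2–B3, B2–B4, B4–B5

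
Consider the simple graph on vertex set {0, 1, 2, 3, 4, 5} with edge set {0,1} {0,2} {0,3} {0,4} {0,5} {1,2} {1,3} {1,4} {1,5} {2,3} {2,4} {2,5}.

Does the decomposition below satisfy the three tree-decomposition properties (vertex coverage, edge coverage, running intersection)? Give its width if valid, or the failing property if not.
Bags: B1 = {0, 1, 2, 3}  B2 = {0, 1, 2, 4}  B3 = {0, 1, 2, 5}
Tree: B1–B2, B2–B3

Every vertex of G appears in some bag (union = {0, 1, 2, 3, 4, 5}); every edge is covered by a bag; and for each vertex v the set of bags containing v is connected in the bag tree. The decomposition is therefore valid. The largest bag has 4 vertices, so the width is 3.

Yes; width 3.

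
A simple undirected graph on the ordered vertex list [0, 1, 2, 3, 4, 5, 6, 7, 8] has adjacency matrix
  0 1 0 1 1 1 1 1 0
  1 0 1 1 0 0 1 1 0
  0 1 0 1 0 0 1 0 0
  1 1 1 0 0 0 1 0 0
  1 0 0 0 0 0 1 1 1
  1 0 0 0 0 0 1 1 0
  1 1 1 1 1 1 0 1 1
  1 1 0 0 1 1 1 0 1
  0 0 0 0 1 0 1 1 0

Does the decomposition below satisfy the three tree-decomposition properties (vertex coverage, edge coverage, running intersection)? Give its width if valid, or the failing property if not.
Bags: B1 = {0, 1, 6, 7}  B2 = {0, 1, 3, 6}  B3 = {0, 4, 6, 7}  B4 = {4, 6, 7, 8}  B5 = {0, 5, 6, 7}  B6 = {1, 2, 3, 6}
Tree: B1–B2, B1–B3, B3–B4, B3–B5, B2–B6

Every vertex of G appears in some bag (union = {0, 1, 2, 3, 4, 5, 6, 7, 8}); every edge is covered by a bag; and for each vertex v the set of bags containing v is connected in the bag tree. The decomposition is therefore valid. The largest bag has 4 vertices, so the width is 3.

Yes; width 3.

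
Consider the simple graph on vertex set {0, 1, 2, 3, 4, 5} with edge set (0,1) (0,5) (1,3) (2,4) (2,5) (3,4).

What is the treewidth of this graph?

2

A width-2 tree decomposition is:
Bags: B1 = {0, 2, 5}  B2 = {0, 2, 4}  B3 = {0, 3, 4}  B4 = {0, 1, 3}
Tree: B1–B2, B2–B3, B3–B4
Each bag holds 3 vertices, so the decomposition has width 2, which upper-bounds the treewidth. The edges 0–5–2–4–3–1–0 form a cycle, so G is not a tree and its treewidth is at least 2. Hence tw(G) = 2 exactly.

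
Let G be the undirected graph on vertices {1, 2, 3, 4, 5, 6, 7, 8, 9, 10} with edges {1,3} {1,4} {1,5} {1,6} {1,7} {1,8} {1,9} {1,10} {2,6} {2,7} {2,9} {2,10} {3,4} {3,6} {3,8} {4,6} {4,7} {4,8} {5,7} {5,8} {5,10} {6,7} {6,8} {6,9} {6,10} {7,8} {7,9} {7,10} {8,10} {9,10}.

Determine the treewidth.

A width-4 tree decomposition is:
Bags: B1 = {1, 6, 7, 9, 10}  B2 = {1, 6, 7, 8, 10}  B3 = {1, 4, 6, 7, 8}  B4 = {2, 6, 7, 9, 10}  B5 = {1, 5, 7, 8, 10}  B6 = {1, 3, 4, 6, 8}
Tree: B1–B2, B2–B3, B1–B4, B2–B5, B3–B6
Every bag has size at most 5, so the width is 5 − 1 = 4 and tw(G) ≤ 4. Conversely, {1, 5, 7, 8, 10} is a clique of size 5, and the vertices of any clique must share a bag in every tree decomposition; so some bag has ≥ 5 vertices and tw(G) ≥ 4. Hence tw(G) = 4 exactly.

4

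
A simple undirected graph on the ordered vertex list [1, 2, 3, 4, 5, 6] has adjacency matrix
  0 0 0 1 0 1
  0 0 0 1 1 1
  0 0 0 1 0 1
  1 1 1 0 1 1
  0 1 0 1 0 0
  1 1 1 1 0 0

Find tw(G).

2

A width-2 tree decomposition is:
Bags: B1 = {2, 4, 5}  B2 = {2, 4, 6}  B3 = {1, 4, 6}  B4 = {3, 4, 6}
Tree: B1–B2, B2–B3, B3–B4
Every bag has size at most 3, so the width is 3 − 1 = 2 and tw(G) ≤ 2. On the other hand G contains the 3-clique {2, 4, 5}. A clique must lie in a single bag of any decomposition, so no decomposition can have width below 2. The upper and lower bounds meet at 2, so that is the treewidth.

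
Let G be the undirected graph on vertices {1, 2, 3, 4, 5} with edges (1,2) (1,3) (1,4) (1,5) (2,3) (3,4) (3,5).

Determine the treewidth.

A width-2 tree decomposition is:
Bags: B1 = {1, 3, 4}  B2 = {1, 3, 5}  B3 = {1, 2, 3}
Tree: B1–B2, B1–B3
Each bag holds 3 vertices, so the decomposition has width 2, which upper-bounds the treewidth. For the lower bound, the 3 vertices {1, 2, 3} are pairwise adjacent, and any tree decomposition puts a clique entirely inside one bag — forcing width ≥ 2. The upper and lower bounds meet at 2, so that is the treewidth.

2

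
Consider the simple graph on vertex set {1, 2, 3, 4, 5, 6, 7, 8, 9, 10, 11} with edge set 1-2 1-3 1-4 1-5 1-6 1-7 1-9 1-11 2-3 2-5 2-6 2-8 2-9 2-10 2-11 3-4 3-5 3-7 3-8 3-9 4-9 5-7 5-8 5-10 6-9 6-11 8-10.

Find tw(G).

3

A width-3 tree decomposition is:
Bags: B1 = {1, 2, 3, 5}  B2 = {1, 2, 3, 9}  B3 = {1, 2, 6, 9}  B4 = {1, 3, 4, 9}  B5 = {2, 3, 5, 8}  B6 = {1, 3, 5, 7}  B7 = {2, 5, 8, 10}  B8 = {1, 2, 6, 11}
Tree: B1–B2, B2–B3, B2–B4, B1–B5, B1–B6, B5–B7, B3–B8
Each bag holds 4 vertices, so the decomposition has width 3, which upper-bounds the treewidth. On the other hand G contains the 4-clique {2, 5, 8, 10}. A clique must lie in a single bag of any decomposition, so no decomposition can have width below 3. Combining the bounds, tw(G) = 3.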